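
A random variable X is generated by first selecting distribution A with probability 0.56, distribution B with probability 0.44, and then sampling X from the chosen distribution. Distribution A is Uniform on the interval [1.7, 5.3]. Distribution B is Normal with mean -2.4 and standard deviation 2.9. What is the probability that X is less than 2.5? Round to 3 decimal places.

Conditional on each component, P(X < 2.5): A: 0.222222; B: 0.954453.
By total probability, P(X < 2.5) = 0.56·0.222222 + 0.44·0.954453 = 0.544404.

0.544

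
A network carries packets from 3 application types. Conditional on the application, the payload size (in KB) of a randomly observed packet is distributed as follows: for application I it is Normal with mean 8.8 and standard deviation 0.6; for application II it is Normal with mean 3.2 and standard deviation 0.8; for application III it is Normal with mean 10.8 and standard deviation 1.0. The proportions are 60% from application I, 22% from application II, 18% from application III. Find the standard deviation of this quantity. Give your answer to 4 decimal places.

Per component, I: μ=8.8, E[X²]=77.8; II: μ=3.2, E[X²]=10.88; III: μ=10.8, E[X²]=117.64.
E[X] = 0.6·8.8 + 0.22·3.2 + 0.18·10.8 = 7.928.
E[X²] = 0.6·77.8 + 0.22·10.88 + 0.18·117.64 = 70.2488.
Var(X) = E[X²] − (E[X])² = 70.2488 − 62.8532 = 7.39562.
SD(X) = √7.39562 = 2.71949.

2.7195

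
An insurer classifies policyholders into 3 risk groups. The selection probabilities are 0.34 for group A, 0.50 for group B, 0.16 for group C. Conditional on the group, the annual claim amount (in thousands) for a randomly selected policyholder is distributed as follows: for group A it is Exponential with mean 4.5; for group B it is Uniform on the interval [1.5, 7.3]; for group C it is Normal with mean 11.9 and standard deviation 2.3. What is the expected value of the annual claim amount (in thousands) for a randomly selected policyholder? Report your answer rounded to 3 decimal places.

5.634

Component means — A: 4.5; B: 4.4; C: 11.9.
E[X] = 0.34·4.5 + 0.5·4.4 + 0.16·11.9 = 5.634.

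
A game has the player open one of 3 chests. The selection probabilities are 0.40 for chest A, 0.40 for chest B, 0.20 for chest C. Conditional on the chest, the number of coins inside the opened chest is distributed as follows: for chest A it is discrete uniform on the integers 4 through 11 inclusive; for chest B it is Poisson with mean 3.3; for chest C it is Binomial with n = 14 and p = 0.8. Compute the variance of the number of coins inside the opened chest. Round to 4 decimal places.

12.7784

Per component, A: μ=7.5, E[X²]=61.5; B: μ=3.3, E[X²]=14.19; C: μ=11.2, E[X²]=127.68.
E[X] = 0.4·7.5 + 0.4·3.3 + 0.2·11.2 = 6.56.
E[X²] = 0.4·61.5 + 0.4·14.19 + 0.2·127.68 = 55.812.
Var(X) = E[X²] − (E[X])² = 55.812 − 43.0336 = 12.7784.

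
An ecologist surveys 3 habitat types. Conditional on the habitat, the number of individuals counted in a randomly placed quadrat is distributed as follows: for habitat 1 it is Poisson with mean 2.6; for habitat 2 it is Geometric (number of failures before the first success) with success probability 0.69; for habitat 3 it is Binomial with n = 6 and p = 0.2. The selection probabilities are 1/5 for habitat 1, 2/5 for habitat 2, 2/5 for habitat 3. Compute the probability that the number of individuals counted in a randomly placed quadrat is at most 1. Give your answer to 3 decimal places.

0.677

Conditional on each habitat, P(X ≤ 1): 1: 0.267385; 2: 0.9039; 3: 0.65536.
By total probability, P(X ≤ 1) = 0.2·0.267385 + 0.4·0.9039 + 0.4·0.65536 = 0.677181.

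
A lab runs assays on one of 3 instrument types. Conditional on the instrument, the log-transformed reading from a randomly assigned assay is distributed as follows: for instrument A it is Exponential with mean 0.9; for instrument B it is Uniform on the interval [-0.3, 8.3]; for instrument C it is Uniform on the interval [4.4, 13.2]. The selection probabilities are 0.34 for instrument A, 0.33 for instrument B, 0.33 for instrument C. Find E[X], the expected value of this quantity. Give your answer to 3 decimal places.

4.530

Component means — A: 0.9; B: 4; C: 8.8.
E[X] = 0.34·0.9 + 0.33·4 + 0.33·8.8 = 4.53.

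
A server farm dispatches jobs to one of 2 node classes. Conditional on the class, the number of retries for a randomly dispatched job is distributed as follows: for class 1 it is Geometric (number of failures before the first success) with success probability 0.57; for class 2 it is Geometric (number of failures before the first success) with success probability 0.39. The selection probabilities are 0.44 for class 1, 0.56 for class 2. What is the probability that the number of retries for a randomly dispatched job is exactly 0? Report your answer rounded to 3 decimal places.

0.469

Conditional on each class, P(X = 0): 1: 0.57; 2: 0.39.
By total probability, P(X = 0) = 0.44·0.57 + 0.56·0.39 = 0.4692.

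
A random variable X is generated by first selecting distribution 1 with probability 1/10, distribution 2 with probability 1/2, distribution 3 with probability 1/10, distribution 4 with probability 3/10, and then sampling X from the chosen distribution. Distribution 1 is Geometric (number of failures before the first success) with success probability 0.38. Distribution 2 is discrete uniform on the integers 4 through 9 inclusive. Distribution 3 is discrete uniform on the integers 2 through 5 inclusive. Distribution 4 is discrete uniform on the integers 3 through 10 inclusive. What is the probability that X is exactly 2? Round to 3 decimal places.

Conditional on each component, P(X = 2): 1: 0.146072; 2: 0; 3: 0.25; 4: 0.
By total probability, P(X = 2) = 0.1·0.146072 + 0.5·0 + 0.1·0.25 + 0.3·0 = 0.0396072.

0.040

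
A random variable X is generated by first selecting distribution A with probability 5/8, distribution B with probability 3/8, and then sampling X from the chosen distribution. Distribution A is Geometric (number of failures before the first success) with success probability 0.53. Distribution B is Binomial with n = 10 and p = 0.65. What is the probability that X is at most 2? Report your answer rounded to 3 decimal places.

Conditional on each component, P(X ≤ 2): A: 0.896177; B: 0.00482127.
By total probability, P(X ≤ 2) = 0.625·0.896177 + 0.375·0.00482127 = 0.561919.

0.562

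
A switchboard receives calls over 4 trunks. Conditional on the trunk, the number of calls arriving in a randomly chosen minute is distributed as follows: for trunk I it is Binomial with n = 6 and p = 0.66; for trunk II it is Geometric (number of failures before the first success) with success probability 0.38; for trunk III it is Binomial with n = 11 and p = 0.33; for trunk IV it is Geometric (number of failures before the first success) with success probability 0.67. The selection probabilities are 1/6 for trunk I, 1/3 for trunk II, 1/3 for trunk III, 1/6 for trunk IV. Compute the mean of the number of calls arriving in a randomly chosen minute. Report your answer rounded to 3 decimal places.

Component means — I: 3.96; II: 1.63158; III: 3.63; IV: 0.492537.
E[X] = 0.166667·3.96 + 0.333333·1.63158 + 0.333333·3.63 + 0.166667·0.492537 = 2.49595.

2.496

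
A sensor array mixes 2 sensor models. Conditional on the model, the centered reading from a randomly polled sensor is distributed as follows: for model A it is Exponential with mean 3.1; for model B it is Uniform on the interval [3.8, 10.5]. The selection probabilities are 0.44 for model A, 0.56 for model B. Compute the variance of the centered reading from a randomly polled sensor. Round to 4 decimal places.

10.3648

Per component, A: μ=3.1, E[X²]=19.22; B: μ=7.15, E[X²]=54.8633.
E[X] = 0.44·3.1 + 0.56·7.15 = 5.368.
E[X²] = 0.44·19.22 + 0.56·54.8633 = 39.1803.
Var(X) = E[X²] − (E[X])² = 39.1803 − 28.8154 = 10.3648.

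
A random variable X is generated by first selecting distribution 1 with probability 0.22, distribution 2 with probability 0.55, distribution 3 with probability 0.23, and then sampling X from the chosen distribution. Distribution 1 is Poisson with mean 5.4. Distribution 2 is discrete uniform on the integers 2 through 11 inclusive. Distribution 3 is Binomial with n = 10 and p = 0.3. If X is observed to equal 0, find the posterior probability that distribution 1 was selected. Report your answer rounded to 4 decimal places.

0.1327

Likelihoods P(X=0 | ·): 1: 0.00451658; 2: 0; 3: 0.0282475.
Posterior ∝ prior × likelihood. Numerator for 1: 0.22·0.00451658 = 0.000993648.
Normalizing constant: 0.22·0.00451658 + 0.55·0 + 0.23·0.0282475 = 0.00749058.
P(1 | observation) = 0.000993648 / 0.00749058 = 0.132653.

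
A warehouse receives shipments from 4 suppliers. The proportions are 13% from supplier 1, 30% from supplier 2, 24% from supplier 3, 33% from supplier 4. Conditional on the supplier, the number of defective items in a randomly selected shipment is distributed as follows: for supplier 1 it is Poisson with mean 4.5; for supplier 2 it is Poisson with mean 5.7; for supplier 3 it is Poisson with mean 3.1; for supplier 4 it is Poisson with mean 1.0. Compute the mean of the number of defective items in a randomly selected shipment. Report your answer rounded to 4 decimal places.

3.3690

Component means — 1: 4.5; 2: 5.7; 3: 3.1; 4: 1.
E[X] = 0.13·4.5 + 0.3·5.7 + 0.24·3.1 + 0.33·1 = 3.369.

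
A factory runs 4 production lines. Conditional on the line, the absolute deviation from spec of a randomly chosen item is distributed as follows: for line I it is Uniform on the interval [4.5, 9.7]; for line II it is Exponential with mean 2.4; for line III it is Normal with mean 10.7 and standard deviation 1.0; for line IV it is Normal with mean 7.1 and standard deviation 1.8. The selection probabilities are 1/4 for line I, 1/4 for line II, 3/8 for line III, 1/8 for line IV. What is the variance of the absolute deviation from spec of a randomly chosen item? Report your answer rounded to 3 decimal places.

Per component, I: μ=7.1, E[X²]=52.6633; II: μ=2.4, E[X²]=11.52; III: μ=10.7, E[X²]=115.49; IV: μ=7.1, E[X²]=53.65.
E[X] = 0.25·7.1 + 0.25·2.4 + 0.375·10.7 + 0.125·7.1 = 7.275.
E[X²] = 0.25·52.6633 + 0.25·11.52 + 0.375·115.49 + 0.125·53.65 = 66.0608.
Var(X) = E[X²] − (E[X])² = 66.0608 − 52.9256 = 13.1352.

13.135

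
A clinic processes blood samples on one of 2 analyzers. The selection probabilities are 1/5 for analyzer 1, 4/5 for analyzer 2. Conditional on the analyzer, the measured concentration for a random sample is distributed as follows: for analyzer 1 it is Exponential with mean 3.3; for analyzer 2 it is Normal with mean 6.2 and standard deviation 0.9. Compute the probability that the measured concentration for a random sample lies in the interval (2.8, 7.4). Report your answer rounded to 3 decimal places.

Conditional on each analyzer, P(2.8 < X < 7.4): 1: 0.321862; 2: 0.90871.
By total probability, P(2.8 < X < 7.4) = 0.2·0.321862 + 0.8·0.90871 = 0.79134.

0.791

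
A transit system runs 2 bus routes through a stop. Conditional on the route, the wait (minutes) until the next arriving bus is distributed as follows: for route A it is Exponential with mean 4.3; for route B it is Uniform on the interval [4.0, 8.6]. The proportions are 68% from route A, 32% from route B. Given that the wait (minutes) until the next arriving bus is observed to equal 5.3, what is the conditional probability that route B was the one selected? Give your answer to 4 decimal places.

0.6014

Likelihoods f(5.3 | ·): A: 0.0678014; B: 0.217391.
Posterior ∝ prior × likelihood. Numerator for B: 0.32·0.217391 = 0.0695652.
Normalizing constant: 0.68·0.0678014 + 0.32·0.217391 = 0.11567.
P(B | observation) = 0.0695652 / 0.11567 = 0.60141.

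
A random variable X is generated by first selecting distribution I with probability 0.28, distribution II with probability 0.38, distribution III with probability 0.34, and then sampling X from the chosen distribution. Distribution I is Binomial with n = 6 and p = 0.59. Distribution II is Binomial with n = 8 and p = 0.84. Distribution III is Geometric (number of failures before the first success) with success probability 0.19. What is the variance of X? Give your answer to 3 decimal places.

10.349

Per component, I: μ=3.54, E[X²]=13.983; II: μ=6.72, E[X²]=46.2336; III: μ=4.26316, E[X²]=40.6122.
E[X] = 0.28·3.54 + 0.38·6.72 + 0.34·4.26316 = 4.99427.
E[X²] = 0.28·13.983 + 0.38·46.2336 + 0.34·40.6122 = 35.2922.
Var(X) = E[X²] − (E[X])² = 35.2922 − 24.9428 = 10.3494.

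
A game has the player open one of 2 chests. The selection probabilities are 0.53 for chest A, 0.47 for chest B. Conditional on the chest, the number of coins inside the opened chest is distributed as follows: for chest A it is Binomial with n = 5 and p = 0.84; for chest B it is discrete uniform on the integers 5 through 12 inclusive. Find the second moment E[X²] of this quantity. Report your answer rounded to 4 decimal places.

For each component E[X²] = Var + (mean)², giving A: 18.312; B: 77.5.
Overall E[X²] = 0.53·18.312 + 0.47·77.5 = 46.1304.

46.1304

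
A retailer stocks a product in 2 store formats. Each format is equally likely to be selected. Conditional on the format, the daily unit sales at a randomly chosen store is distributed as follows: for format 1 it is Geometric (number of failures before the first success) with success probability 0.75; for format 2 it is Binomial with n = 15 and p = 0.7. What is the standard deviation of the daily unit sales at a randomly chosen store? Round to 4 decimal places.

Per component, 1: μ=0.333333, E[X²]=0.555556; 2: μ=10.5, E[X²]=113.4.
E[X] = 0.5·0.333333 + 0.5·10.5 = 5.41667.
E[X²] = 0.5·0.555556 + 0.5·113.4 = 56.9778.
Var(X) = E[X²] − (E[X])² = 56.9778 − 29.3403 = 27.6375.
SD(X) = √27.6375 = 5.25714.

5.2571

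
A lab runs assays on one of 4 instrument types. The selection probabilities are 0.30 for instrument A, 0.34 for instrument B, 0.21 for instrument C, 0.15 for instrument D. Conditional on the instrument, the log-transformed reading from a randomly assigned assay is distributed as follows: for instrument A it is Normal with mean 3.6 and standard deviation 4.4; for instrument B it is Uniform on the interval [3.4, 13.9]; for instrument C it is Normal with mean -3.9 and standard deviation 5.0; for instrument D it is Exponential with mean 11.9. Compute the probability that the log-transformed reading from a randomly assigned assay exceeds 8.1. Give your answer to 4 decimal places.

0.3114

Conditional on each instrument, P(X > 8.1): A: 0.153218; B: 0.552381; C: 0.00819754; D: 0.506277.
By total probability, P(X > 8.1) = 0.3·0.153218 + 0.34·0.552381 + 0.21·0.00819754 + 0.15·0.506277 = 0.311438.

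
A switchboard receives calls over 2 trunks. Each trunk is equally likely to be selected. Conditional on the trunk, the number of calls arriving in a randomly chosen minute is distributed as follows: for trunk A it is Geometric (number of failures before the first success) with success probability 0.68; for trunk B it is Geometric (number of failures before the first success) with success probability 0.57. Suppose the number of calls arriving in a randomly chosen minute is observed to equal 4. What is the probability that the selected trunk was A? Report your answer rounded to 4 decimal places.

Likelihoods P(X=4 | ·): A: 0.00713032; B: 0.0194872.
Posterior ∝ prior × likelihood. Numerator for A: 0.5·0.00713032 = 0.00356516.
Normalizing constant: 0.5·0.00713032 + 0.5·0.0194872 = 0.0133087.
P(A | observation) = 0.00356516 / 0.0133087 = 0.267881.

0.2679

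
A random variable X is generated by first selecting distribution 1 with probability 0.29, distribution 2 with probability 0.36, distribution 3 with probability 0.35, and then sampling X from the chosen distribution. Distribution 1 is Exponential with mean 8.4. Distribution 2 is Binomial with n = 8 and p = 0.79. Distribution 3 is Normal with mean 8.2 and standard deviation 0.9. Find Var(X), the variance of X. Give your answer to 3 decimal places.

22.125

Per component, 1: μ=8.4, E[X²]=141.12; 2: μ=6.32, E[X²]=41.2696; 3: μ=8.2, E[X²]=68.05.
E[X] = 0.29·8.4 + 0.36·6.32 + 0.35·8.2 = 7.5812.
E[X²] = 0.29·141.12 + 0.36·41.2696 + 0.35·68.05 = 79.5994.
Var(X) = E[X²] − (E[X])² = 79.5994 − 57.4746 = 22.1248.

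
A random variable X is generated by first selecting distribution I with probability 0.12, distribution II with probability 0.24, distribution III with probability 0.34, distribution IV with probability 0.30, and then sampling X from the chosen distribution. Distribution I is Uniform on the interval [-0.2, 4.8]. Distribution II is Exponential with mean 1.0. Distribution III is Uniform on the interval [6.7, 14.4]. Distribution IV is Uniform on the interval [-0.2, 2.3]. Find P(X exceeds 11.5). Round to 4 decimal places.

0.1281

Conditional on each component, P(X > 11.5): I: 0; II: 1.01301e-05; III: 0.376623; IV: 0.
By total probability, P(X > 11.5) = 0.12·0 + 0.24·1.01301e-05 + 0.34·0.376623 + 0.3·0 = 0.128054.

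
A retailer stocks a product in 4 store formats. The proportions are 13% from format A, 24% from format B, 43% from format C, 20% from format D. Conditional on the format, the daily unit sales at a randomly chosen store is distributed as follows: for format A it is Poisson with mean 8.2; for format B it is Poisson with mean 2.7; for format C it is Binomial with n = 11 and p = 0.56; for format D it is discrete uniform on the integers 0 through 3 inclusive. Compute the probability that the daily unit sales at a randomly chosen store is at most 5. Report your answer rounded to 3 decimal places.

Conditional on each format, P(X ≤ 5): A: 0.173594; B: 0.943268; C: 0.34141; D: 1.
By total probability, P(X ≤ 5) = 0.13·0.173594 + 0.24·0.943268 + 0.43·0.34141 + 0.2·1 = 0.595758.

0.596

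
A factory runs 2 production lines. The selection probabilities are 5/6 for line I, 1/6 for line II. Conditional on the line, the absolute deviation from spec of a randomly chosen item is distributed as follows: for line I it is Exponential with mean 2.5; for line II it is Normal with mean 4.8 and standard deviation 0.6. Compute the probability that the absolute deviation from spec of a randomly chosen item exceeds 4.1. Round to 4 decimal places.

Conditional on each line, P(X > 4.1): I: 0.19398; II: 0.878327.
By total probability, P(X > 4.1) = 0.833333·0.19398 + 0.166667·0.878327 = 0.308038.

0.3080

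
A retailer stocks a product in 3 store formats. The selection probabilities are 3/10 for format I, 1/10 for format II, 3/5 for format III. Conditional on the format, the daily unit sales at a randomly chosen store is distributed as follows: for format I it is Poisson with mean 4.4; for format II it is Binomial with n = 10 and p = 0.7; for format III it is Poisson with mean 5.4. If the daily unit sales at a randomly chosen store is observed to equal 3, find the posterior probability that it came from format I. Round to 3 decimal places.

0.421

Likelihoods P(X=3 | ·): I: 0.174305; II: 0.00900169; III: 0.118533.
Posterior ∝ prior × likelihood. Numerator for I: 0.3·0.174305 = 0.0522916.
Normalizing constant: 0.3·0.174305 + 0.1·0.00900169 + 0.6·0.118533 = 0.124312.
P(I | observation) = 0.0522916 / 0.124312 = 0.420649.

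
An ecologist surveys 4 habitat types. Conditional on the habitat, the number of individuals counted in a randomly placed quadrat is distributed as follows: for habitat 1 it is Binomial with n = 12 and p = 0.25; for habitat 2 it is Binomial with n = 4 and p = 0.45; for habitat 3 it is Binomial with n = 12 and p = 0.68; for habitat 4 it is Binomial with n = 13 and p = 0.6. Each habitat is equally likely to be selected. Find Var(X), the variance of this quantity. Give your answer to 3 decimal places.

10.223

Per component, 1: μ=3, E[X²]=11.25; 2: μ=1.8, E[X²]=4.23; 3: μ=8.16, E[X²]=69.1968; 4: μ=7.8, E[X²]=63.96.
E[X] = 0.25·3 + 0.25·1.8 + 0.25·8.16 + 0.25·7.8 = 5.19.
E[X²] = 0.25·11.25 + 0.25·4.23 + 0.25·69.1968 + 0.25·63.96 = 37.1592.
Var(X) = E[X²] − (E[X])² = 37.1592 − 26.9361 = 10.2231.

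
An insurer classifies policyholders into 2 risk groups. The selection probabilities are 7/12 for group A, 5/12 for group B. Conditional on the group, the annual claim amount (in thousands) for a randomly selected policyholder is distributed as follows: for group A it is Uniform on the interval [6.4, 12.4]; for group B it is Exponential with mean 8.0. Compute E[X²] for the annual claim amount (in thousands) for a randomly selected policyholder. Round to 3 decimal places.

For each component E[X²] = Var + (mean)², giving A: 91.36; B: 128.
Overall E[X²] = 0.583333·91.36 + 0.416667·128 = 106.627.

106.627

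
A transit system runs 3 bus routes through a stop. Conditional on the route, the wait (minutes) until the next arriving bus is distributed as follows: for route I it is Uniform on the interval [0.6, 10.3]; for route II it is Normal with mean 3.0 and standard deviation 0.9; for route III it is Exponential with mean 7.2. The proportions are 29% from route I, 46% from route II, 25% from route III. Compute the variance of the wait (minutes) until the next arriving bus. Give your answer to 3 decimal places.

18.658

Per component, I: μ=5.45, E[X²]=37.5433; II: μ=3, E[X²]=9.81; III: μ=7.2, E[X²]=103.68.
E[X] = 0.29·5.45 + 0.46·3 + 0.25·7.2 = 4.7605.
E[X²] = 0.29·37.5433 + 0.46·9.81 + 0.25·103.68 = 41.3202.
Var(X) = E[X²] − (E[X])² = 41.3202 − 22.6624 = 18.6578.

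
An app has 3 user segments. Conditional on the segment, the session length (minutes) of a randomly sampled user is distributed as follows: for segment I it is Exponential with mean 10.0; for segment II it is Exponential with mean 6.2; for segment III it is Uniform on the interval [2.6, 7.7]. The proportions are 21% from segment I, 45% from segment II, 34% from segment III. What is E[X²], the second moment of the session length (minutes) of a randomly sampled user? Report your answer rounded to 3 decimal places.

86.351

For each component E[X²] = Var + (mean)², giving I: 200; II: 76.88; III: 28.69.
Overall E[X²] = 0.21·200 + 0.45·76.88 + 0.34·28.69 = 86.3506.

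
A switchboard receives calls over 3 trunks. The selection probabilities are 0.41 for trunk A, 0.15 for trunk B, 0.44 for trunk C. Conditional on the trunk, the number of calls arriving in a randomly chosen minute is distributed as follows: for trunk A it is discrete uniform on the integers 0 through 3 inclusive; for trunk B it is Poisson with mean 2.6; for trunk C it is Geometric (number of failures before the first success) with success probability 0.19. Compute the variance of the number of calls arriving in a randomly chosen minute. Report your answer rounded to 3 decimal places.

12.409

Per component, A: μ=1.5, E[X²]=3.5; B: μ=2.6, E[X²]=9.36; C: μ=4.26316, E[X²]=40.6122.
E[X] = 0.41·1.5 + 0.15·2.6 + 0.44·4.26316 = 2.88079.
E[X²] = 0.41·3.5 + 0.15·9.36 + 0.44·40.6122 = 20.7084.
Var(X) = E[X²] − (E[X])² = 20.7084 − 8.29895 = 12.4094.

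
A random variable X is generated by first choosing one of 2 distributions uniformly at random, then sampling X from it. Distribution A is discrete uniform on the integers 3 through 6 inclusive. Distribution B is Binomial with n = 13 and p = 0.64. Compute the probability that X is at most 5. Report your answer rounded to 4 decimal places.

0.4022

Conditional on each component, P(X ≤ 5): A: 0.75; B: 0.0543707.
By total probability, P(X ≤ 5) = 0.5·0.75 + 0.5·0.0543707 = 0.402185.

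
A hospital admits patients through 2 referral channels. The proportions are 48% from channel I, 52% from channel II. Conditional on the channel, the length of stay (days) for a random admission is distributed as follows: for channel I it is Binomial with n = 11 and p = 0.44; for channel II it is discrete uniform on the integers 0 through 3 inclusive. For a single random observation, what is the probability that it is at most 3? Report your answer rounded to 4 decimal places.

0.6208

Conditional on each channel, P(X ≤ 3): I: 0.20999; II: 1.
By total probability, P(X ≤ 3) = 0.48·0.20999 + 0.52·1 = 0.620795.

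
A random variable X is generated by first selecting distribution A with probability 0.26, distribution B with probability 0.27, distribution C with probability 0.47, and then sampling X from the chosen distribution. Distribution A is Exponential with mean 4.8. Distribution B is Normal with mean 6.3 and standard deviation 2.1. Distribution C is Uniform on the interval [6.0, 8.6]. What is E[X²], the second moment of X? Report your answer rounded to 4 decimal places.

49.1989

For each component E[X²] = Var + (mean)², giving A: 46.08; B: 44.1; C: 53.8533.
Overall E[X²] = 0.26·46.08 + 0.27·44.1 + 0.47·53.8533 = 49.1989.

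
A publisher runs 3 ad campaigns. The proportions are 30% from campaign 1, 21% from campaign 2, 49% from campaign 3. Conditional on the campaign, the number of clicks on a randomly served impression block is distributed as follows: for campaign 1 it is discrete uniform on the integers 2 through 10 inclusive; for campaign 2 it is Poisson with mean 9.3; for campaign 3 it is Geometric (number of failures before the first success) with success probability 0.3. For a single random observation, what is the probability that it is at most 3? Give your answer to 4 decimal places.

Conditional on each campaign, P(X ≤ 3): 1: 0.222222; 2: 0.0171516; 3: 0.7599.
By total probability, P(X ≤ 3) = 0.3·0.222222 + 0.21·0.0171516 + 0.49·0.7599 = 0.44262.

0.4426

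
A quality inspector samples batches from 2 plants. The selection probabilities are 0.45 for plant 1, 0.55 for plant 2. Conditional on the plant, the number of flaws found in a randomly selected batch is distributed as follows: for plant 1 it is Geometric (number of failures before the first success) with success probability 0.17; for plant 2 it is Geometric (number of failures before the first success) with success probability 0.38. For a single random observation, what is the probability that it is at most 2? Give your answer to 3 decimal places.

0.612

Conditional on each plant, P(X ≤ 2): 1: 0.428213; 2: 0.761672.
By total probability, P(X ≤ 2) = 0.45·0.428213 + 0.55·0.761672 = 0.611615.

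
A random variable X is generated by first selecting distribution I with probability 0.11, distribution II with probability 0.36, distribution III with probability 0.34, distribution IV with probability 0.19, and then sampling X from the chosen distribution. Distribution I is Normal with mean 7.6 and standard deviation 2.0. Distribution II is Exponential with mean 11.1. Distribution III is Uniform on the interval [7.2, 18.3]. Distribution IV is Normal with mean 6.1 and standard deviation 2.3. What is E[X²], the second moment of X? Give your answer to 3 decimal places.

For each component E[X²] = Var + (mean)², giving I: 61.76; II: 246.42; III: 172.83; IV: 42.5.
Overall E[X²] = 0.11·61.76 + 0.36·246.42 + 0.34·172.83 + 0.19·42.5 = 162.342.

162.342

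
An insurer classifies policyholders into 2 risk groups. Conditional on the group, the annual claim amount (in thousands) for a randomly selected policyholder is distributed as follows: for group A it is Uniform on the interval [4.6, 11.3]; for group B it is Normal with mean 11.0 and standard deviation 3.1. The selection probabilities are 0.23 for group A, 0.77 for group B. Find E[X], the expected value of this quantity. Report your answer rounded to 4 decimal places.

10.2985

Component means — A: 7.95; B: 11.
E[X] = 0.23·7.95 + 0.77·11 = 10.2985.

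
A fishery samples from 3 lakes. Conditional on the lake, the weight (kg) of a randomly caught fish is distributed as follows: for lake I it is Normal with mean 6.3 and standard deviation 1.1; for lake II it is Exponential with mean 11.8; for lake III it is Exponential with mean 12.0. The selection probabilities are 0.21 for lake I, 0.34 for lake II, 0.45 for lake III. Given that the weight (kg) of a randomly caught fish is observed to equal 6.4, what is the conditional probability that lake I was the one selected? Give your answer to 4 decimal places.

Likelihoods f(6.4 | ·): I: 0.361179; II: 0.0492684; III: 0.0488872.
Posterior ∝ prior × likelihood. Numerator for I: 0.21·0.361179 = 0.0758476.
Normalizing constant: 0.21·0.361179 + 0.34·0.0492684 + 0.45·0.0488872 = 0.114598.
P(I | observation) = 0.0758476 / 0.114598 = 0.661858.

0.6619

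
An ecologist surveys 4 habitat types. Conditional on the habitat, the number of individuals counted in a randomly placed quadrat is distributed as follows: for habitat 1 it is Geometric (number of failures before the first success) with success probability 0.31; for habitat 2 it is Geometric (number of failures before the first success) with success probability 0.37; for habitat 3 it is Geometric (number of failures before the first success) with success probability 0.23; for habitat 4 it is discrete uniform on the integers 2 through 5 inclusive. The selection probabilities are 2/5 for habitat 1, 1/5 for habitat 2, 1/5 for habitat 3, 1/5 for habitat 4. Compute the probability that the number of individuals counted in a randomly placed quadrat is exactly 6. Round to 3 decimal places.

Conditional on each habitat, P(X = 6): 1: 0.0334546; 2: 0.0231337; 3: 0.0479371; 4: 0.
By total probability, P(X = 6) = 0.4·0.0334546 + 0.2·0.0231337 + 0.2·0.0479371 + 0.2·0 = 0.027596.

0.028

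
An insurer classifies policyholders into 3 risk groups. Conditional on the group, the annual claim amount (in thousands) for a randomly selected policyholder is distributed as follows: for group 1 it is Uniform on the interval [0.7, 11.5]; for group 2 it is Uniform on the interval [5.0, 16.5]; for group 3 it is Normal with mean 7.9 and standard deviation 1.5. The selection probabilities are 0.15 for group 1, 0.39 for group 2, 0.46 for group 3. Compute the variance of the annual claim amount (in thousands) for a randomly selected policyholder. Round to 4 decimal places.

9.7368

Per component, 1: μ=6.1, E[X²]=46.93; 2: μ=10.75, E[X²]=126.583; 3: μ=7.9, E[X²]=64.66.
E[X] = 0.15·6.1 + 0.39·10.75 + 0.46·7.9 = 8.7415.
E[X²] = 0.15·46.93 + 0.39·126.583 + 0.46·64.66 = 86.1506.
Var(X) = E[X²] − (E[X])² = 86.1506 − 76.4138 = 9.73678.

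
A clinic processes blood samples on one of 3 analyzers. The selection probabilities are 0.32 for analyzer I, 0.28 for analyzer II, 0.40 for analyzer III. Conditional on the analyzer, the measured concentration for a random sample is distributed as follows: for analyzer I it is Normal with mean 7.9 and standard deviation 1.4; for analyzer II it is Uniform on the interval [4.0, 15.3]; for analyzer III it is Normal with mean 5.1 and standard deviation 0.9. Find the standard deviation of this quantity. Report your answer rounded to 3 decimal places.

Per component, I: μ=7.9, E[X²]=64.37; II: μ=9.65, E[X²]=103.763; III: μ=5.1, E[X²]=26.82.
E[X] = 0.32·7.9 + 0.28·9.65 + 0.4·5.1 = 7.27.
E[X²] = 0.32·64.37 + 0.28·103.763 + 0.4·26.82 = 60.3801.
Var(X) = E[X²] − (E[X])² = 60.3801 − 52.8529 = 7.52723.
SD(X) = √7.52723 = 2.74358.

2.744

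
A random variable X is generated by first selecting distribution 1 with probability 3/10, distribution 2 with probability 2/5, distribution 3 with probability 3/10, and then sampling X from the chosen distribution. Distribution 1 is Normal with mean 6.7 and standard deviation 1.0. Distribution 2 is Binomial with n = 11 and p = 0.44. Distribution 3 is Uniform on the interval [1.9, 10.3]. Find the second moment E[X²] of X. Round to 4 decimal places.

For each component E[X²] = Var + (mean)², giving 1: 45.89; 2: 26.136; 3: 43.09.
Overall E[X²] = 0.3·45.89 + 0.4·26.136 + 0.3·43.09 = 37.1484.

37.1484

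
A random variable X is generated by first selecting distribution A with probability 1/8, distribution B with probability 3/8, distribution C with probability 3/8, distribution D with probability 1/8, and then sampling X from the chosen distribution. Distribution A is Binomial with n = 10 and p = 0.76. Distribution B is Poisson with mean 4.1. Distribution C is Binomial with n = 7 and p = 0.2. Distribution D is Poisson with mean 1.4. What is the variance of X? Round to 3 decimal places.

Per component, A: μ=7.6, E[X²]=59.584; B: μ=4.1, E[X²]=20.91; C: μ=1.4, E[X²]=3.08; D: μ=1.4, E[X²]=3.36.
E[X] = 0.125·7.6 + 0.375·4.1 + 0.375·1.4 + 0.125·1.4 = 3.1875.
E[X²] = 0.125·59.584 + 0.375·20.91 + 0.375·3.08 + 0.125·3.36 = 16.8642.
Var(X) = E[X²] − (E[X])² = 16.8642 − 10.1602 = 6.70409.

6.704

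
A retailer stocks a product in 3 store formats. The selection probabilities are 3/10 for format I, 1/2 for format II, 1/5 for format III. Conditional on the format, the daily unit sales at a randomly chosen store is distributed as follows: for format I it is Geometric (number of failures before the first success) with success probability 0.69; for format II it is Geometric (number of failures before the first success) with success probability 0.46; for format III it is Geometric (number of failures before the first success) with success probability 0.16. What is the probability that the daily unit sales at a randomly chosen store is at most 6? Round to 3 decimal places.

0.934

Conditional on each format, P(X ≤ 6): I: 0.999725; II: 0.986611; III: 0.70491.
By total probability, P(X ≤ 6) = 0.3·0.999725 + 0.5·0.986611 + 0.2·0.70491 = 0.934205.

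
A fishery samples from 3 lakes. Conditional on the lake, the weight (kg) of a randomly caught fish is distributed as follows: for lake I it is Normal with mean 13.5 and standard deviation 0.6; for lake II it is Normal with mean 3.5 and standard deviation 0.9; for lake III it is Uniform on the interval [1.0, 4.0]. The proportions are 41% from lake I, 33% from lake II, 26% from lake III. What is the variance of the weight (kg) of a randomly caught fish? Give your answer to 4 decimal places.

Per component, I: μ=13.5, E[X²]=182.61; II: μ=3.5, E[X²]=13.06; III: μ=2.5, E[X²]=7.
E[X] = 0.41·13.5 + 0.33·3.5 + 0.26·2.5 = 7.34.
E[X²] = 0.41·182.61 + 0.33·13.06 + 0.26·7 = 80.9999.
Var(X) = E[X²] − (E[X])² = 80.9999 − 53.8756 = 27.1243.

27.1243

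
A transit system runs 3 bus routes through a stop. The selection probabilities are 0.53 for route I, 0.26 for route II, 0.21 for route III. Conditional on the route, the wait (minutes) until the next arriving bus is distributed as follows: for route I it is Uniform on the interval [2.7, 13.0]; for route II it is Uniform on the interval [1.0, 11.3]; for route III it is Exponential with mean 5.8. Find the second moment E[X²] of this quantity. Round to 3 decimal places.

For each component E[X²] = Var + (mean)², giving I: 70.4633; II: 46.6633; III: 67.28.
Overall E[X²] = 0.53·70.4633 + 0.26·46.6633 + 0.21·67.28 = 63.6068.

63.607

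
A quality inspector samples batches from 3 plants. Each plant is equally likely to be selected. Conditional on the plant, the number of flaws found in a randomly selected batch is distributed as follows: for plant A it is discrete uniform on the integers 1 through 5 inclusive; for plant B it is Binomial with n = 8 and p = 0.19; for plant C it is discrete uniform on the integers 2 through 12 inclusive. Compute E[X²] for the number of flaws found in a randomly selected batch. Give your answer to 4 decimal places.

For each component E[X²] = Var + (mean)², giving A: 11; B: 3.5416; C: 59.
Overall E[X²] = 0.333333·11 + 0.333333·3.5416 + 0.333333·59 = 24.5139.

24.5139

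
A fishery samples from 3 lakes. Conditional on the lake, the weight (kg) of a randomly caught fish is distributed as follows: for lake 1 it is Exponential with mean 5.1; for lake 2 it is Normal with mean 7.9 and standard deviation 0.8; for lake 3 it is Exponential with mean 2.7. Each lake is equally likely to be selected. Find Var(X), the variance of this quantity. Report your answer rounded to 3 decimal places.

Per component, 1: μ=5.1, E[X²]=52.02; 2: μ=7.9, E[X²]=63.05; 3: μ=2.7, E[X²]=14.58.
E[X] = 0.333333·5.1 + 0.333333·7.9 + 0.333333·2.7 = 5.23333.
E[X²] = 0.333333·52.02 + 0.333333·63.05 + 0.333333·14.58 = 43.2167.
Var(X) = E[X²] − (E[X])² = 43.2167 − 27.3878 = 15.8289.

15.829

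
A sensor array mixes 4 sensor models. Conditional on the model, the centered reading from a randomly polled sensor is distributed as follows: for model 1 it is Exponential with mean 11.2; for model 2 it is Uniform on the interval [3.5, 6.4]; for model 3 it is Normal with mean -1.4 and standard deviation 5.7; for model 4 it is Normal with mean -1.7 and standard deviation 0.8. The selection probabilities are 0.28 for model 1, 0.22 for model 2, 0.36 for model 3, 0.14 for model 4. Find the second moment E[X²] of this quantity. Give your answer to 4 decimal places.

88.6873

For each component E[X²] = Var + (mean)², giving 1: 250.88; 2: 25.2033; 3: 34.45; 4: 3.53.
Overall E[X²] = 0.28·250.88 + 0.22·25.2033 + 0.36·34.45 + 0.14·3.53 = 88.6873.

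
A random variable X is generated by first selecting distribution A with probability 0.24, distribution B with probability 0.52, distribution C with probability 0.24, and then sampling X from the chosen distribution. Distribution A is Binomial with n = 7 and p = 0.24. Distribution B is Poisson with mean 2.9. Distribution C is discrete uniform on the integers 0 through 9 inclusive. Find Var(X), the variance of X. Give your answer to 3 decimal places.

4.758

Per component, A: μ=1.68, E[X²]=4.0992; B: μ=2.9, E[X²]=11.31; C: μ=4.5, E[X²]=28.5.
E[X] = 0.24·1.68 + 0.52·2.9 + 0.24·4.5 = 2.9912.
E[X²] = 0.24·4.0992 + 0.52·11.31 + 0.24·28.5 = 13.705.
Var(X) = E[X²] − (E[X])² = 13.705 − 8.94728 = 4.75773.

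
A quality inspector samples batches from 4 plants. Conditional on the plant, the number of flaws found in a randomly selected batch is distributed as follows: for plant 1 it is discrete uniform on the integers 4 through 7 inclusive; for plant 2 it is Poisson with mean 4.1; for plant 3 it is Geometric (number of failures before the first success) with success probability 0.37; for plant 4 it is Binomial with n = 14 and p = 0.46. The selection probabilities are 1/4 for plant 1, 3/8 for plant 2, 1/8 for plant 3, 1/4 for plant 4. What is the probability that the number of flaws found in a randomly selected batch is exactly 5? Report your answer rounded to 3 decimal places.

0.167

Conditional on each plant, P(X = 5): 1: 0.25; 2: 0.160004; 3: 0.0367202; 4: 0.160989.
By total probability, P(X = 5) = 0.25·0.25 + 0.375·0.160004 + 0.125·0.0367202 + 0.25·0.160989 = 0.167339.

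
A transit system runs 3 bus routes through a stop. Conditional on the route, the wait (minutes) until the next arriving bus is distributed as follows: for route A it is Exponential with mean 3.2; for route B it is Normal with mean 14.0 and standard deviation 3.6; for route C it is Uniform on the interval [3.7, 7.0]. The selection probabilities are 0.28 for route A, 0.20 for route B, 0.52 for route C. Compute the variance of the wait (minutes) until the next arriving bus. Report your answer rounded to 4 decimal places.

20.9175

Per component, A: μ=3.2, E[X²]=20.48; B: μ=14, E[X²]=208.96; C: μ=5.35, E[X²]=29.53.
E[X] = 0.28·3.2 + 0.2·14 + 0.52·5.35 = 6.478.
E[X²] = 0.28·20.48 + 0.2·208.96 + 0.52·29.53 = 62.882.
Var(X) = E[X²] − (E[X])² = 62.882 − 41.9645 = 20.9175.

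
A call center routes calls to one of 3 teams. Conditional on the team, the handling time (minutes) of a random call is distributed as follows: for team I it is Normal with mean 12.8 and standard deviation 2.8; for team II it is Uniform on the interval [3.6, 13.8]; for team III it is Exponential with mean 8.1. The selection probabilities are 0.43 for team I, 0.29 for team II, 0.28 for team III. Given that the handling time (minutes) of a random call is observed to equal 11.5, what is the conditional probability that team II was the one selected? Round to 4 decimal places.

0.3097

Likelihoods f(11.5 | ·): I: 0.127921; II: 0.0980392; III: 0.0298486.
Posterior ∝ prior × likelihood. Numerator for II: 0.29·0.0980392 = 0.0284314.
Normalizing constant: 0.43·0.127921 + 0.29·0.0980392 + 0.28·0.0298486 = 0.0917952.
P(II | observation) = 0.0284314 / 0.0917952 = 0.309726.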